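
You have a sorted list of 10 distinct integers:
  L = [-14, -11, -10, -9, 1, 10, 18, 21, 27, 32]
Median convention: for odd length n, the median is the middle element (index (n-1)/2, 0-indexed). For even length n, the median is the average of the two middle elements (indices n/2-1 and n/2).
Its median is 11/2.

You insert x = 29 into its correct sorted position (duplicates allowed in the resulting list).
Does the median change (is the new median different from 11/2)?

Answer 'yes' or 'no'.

Answer: yes

Derivation:
Old median = 11/2
Insert x = 29
New median = 10
Changed? yes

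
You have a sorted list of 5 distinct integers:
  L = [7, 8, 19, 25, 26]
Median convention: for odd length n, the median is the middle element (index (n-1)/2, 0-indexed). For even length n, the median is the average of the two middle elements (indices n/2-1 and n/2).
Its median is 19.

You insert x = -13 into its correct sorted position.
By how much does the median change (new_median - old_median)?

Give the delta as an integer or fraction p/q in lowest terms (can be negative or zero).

Answer: -11/2

Derivation:
Old median = 19
After inserting x = -13: new sorted = [-13, 7, 8, 19, 25, 26]
New median = 27/2
Delta = 27/2 - 19 = -11/2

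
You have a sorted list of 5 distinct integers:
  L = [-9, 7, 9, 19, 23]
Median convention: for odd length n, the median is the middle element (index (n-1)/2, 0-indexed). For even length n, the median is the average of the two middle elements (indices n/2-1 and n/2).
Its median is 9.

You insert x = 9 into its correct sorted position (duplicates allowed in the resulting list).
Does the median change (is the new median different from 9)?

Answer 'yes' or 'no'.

Old median = 9
Insert x = 9
New median = 9
Changed? no

Answer: no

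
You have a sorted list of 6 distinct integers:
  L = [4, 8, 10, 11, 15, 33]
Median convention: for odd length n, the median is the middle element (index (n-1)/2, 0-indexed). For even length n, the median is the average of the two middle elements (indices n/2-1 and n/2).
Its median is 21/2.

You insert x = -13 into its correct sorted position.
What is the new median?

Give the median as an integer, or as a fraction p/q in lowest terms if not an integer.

Answer: 10

Derivation:
Old list (sorted, length 6): [4, 8, 10, 11, 15, 33]
Old median = 21/2
Insert x = -13
Old length even (6). Middle pair: indices 2,3 = 10,11.
New length odd (7). New median = single middle element.
x = -13: 0 elements are < x, 6 elements are > x.
New sorted list: [-13, 4, 8, 10, 11, 15, 33]
New median = 10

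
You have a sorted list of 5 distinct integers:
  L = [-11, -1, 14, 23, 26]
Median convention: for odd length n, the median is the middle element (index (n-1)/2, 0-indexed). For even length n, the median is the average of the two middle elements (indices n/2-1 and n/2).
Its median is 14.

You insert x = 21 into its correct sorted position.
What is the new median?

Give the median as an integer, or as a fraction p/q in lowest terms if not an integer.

Answer: 35/2

Derivation:
Old list (sorted, length 5): [-11, -1, 14, 23, 26]
Old median = 14
Insert x = 21
Old length odd (5). Middle was index 2 = 14.
New length even (6). New median = avg of two middle elements.
x = 21: 3 elements are < x, 2 elements are > x.
New sorted list: [-11, -1, 14, 21, 23, 26]
New median = 35/2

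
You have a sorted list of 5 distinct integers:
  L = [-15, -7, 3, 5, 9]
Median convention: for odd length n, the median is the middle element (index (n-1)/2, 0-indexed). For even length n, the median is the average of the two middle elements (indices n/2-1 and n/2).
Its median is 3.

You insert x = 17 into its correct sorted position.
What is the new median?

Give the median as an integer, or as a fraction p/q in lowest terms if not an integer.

Answer: 4

Derivation:
Old list (sorted, length 5): [-15, -7, 3, 5, 9]
Old median = 3
Insert x = 17
Old length odd (5). Middle was index 2 = 3.
New length even (6). New median = avg of two middle elements.
x = 17: 5 elements are < x, 0 elements are > x.
New sorted list: [-15, -7, 3, 5, 9, 17]
New median = 4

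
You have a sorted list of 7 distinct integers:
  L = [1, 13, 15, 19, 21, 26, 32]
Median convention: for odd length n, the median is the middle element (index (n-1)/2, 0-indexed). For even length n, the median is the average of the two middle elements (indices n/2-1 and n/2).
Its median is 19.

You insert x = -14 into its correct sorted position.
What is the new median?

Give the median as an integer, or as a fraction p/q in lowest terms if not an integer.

Answer: 17

Derivation:
Old list (sorted, length 7): [1, 13, 15, 19, 21, 26, 32]
Old median = 19
Insert x = -14
Old length odd (7). Middle was index 3 = 19.
New length even (8). New median = avg of two middle elements.
x = -14: 0 elements are < x, 7 elements are > x.
New sorted list: [-14, 1, 13, 15, 19, 21, 26, 32]
New median = 17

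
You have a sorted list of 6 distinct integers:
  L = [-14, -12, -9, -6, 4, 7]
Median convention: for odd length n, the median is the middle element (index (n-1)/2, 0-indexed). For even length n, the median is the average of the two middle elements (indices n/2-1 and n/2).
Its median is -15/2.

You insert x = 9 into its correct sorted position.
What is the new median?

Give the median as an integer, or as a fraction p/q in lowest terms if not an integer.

Old list (sorted, length 6): [-14, -12, -9, -6, 4, 7]
Old median = -15/2
Insert x = 9
Old length even (6). Middle pair: indices 2,3 = -9,-6.
New length odd (7). New median = single middle element.
x = 9: 6 elements are < x, 0 elements are > x.
New sorted list: [-14, -12, -9, -6, 4, 7, 9]
New median = -6

Answer: -6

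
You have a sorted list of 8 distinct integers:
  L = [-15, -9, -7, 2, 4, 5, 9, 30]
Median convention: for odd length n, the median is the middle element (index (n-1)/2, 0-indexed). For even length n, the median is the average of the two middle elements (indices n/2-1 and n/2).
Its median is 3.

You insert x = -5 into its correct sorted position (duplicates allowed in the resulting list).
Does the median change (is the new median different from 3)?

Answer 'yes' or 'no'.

Old median = 3
Insert x = -5
New median = 2
Changed? yes

Answer: yes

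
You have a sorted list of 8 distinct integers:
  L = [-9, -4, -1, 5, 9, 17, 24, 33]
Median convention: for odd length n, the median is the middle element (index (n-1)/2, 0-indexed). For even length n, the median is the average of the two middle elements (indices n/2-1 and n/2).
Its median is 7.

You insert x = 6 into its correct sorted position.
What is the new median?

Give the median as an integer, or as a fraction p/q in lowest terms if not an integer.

Old list (sorted, length 8): [-9, -4, -1, 5, 9, 17, 24, 33]
Old median = 7
Insert x = 6
Old length even (8). Middle pair: indices 3,4 = 5,9.
New length odd (9). New median = single middle element.
x = 6: 4 elements are < x, 4 elements are > x.
New sorted list: [-9, -4, -1, 5, 6, 9, 17, 24, 33]
New median = 6

Answer: 6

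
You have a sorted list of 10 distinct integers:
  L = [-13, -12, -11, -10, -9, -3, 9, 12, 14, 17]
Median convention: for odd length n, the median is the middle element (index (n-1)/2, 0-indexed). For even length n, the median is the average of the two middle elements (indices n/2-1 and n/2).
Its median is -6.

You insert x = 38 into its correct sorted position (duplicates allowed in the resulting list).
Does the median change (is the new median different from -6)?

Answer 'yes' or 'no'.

Answer: yes

Derivation:
Old median = -6
Insert x = 38
New median = -3
Changed? yes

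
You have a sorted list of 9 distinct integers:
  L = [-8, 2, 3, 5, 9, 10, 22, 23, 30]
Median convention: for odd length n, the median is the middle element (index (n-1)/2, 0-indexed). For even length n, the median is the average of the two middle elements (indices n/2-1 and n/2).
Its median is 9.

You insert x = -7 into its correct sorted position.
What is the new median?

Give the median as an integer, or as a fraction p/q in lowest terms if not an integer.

Answer: 7

Derivation:
Old list (sorted, length 9): [-8, 2, 3, 5, 9, 10, 22, 23, 30]
Old median = 9
Insert x = -7
Old length odd (9). Middle was index 4 = 9.
New length even (10). New median = avg of two middle elements.
x = -7: 1 elements are < x, 8 elements are > x.
New sorted list: [-8, -7, 2, 3, 5, 9, 10, 22, 23, 30]
New median = 7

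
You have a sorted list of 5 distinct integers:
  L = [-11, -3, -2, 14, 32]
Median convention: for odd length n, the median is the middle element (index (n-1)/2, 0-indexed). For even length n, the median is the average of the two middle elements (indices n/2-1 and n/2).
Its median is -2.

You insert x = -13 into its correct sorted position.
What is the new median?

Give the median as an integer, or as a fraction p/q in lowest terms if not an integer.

Answer: -5/2

Derivation:
Old list (sorted, length 5): [-11, -3, -2, 14, 32]
Old median = -2
Insert x = -13
Old length odd (5). Middle was index 2 = -2.
New length even (6). New median = avg of two middle elements.
x = -13: 0 elements are < x, 5 elements are > x.
New sorted list: [-13, -11, -3, -2, 14, 32]
New median = -5/2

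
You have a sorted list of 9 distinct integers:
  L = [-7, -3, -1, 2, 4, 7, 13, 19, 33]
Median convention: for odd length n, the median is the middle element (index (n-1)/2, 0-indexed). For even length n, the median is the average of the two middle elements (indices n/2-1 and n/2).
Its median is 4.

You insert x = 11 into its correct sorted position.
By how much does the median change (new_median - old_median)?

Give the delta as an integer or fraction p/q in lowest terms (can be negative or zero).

Old median = 4
After inserting x = 11: new sorted = [-7, -3, -1, 2, 4, 7, 11, 13, 19, 33]
New median = 11/2
Delta = 11/2 - 4 = 3/2

Answer: 3/2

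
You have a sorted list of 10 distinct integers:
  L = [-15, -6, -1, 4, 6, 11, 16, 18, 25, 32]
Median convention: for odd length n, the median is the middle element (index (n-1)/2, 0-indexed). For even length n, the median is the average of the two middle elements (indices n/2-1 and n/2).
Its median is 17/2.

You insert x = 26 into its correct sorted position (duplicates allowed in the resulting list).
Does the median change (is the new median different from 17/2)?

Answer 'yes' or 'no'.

Old median = 17/2
Insert x = 26
New median = 11
Changed? yes

Answer: yes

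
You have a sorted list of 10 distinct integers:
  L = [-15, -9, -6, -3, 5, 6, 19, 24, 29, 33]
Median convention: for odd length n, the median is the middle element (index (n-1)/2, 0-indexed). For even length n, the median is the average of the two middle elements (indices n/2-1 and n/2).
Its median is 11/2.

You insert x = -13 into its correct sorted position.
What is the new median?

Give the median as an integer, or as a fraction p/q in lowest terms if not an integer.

Old list (sorted, length 10): [-15, -9, -6, -3, 5, 6, 19, 24, 29, 33]
Old median = 11/2
Insert x = -13
Old length even (10). Middle pair: indices 4,5 = 5,6.
New length odd (11). New median = single middle element.
x = -13: 1 elements are < x, 9 elements are > x.
New sorted list: [-15, -13, -9, -6, -3, 5, 6, 19, 24, 29, 33]
New median = 5

Answer: 5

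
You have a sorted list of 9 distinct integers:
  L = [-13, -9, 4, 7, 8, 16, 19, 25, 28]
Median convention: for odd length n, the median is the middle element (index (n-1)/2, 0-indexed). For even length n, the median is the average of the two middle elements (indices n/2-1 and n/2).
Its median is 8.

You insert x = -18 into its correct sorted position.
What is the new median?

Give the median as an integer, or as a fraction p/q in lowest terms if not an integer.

Answer: 15/2

Derivation:
Old list (sorted, length 9): [-13, -9, 4, 7, 8, 16, 19, 25, 28]
Old median = 8
Insert x = -18
Old length odd (9). Middle was index 4 = 8.
New length even (10). New median = avg of two middle elements.
x = -18: 0 elements are < x, 9 elements are > x.
New sorted list: [-18, -13, -9, 4, 7, 8, 16, 19, 25, 28]
New median = 15/2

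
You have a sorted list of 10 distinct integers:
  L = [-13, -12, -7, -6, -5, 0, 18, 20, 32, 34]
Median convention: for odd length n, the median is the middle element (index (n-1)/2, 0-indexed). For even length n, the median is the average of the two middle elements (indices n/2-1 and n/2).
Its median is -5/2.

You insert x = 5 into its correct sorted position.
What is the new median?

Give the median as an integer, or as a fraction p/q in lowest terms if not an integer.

Old list (sorted, length 10): [-13, -12, -7, -6, -5, 0, 18, 20, 32, 34]
Old median = -5/2
Insert x = 5
Old length even (10). Middle pair: indices 4,5 = -5,0.
New length odd (11). New median = single middle element.
x = 5: 6 elements are < x, 4 elements are > x.
New sorted list: [-13, -12, -7, -6, -5, 0, 5, 18, 20, 32, 34]
New median = 0

Answer: 0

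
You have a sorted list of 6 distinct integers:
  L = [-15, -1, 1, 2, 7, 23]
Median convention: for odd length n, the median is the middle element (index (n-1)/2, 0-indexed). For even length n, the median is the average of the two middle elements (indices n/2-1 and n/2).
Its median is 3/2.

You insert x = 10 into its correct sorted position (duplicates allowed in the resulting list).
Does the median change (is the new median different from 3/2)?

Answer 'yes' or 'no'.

Old median = 3/2
Insert x = 10
New median = 2
Changed? yes

Answer: yes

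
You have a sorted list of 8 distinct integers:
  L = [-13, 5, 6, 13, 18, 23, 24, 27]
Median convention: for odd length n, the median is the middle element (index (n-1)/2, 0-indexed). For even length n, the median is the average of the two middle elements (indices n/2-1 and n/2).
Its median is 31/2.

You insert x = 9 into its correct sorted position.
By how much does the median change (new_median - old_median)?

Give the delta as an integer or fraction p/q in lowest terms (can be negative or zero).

Old median = 31/2
After inserting x = 9: new sorted = [-13, 5, 6, 9, 13, 18, 23, 24, 27]
New median = 13
Delta = 13 - 31/2 = -5/2

Answer: -5/2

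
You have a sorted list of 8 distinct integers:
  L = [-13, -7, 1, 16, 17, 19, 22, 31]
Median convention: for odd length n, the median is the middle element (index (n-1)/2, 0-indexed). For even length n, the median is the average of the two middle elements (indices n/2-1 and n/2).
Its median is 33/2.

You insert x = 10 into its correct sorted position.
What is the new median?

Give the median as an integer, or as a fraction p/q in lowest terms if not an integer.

Old list (sorted, length 8): [-13, -7, 1, 16, 17, 19, 22, 31]
Old median = 33/2
Insert x = 10
Old length even (8). Middle pair: indices 3,4 = 16,17.
New length odd (9). New median = single middle element.
x = 10: 3 elements are < x, 5 elements are > x.
New sorted list: [-13, -7, 1, 10, 16, 17, 19, 22, 31]
New median = 16

Answer: 16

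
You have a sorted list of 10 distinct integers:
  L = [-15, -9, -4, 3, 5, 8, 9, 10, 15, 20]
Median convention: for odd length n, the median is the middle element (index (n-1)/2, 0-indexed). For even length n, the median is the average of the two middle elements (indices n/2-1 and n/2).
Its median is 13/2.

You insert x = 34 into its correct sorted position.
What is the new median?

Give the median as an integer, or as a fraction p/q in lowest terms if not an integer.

Answer: 8

Derivation:
Old list (sorted, length 10): [-15, -9, -4, 3, 5, 8, 9, 10, 15, 20]
Old median = 13/2
Insert x = 34
Old length even (10). Middle pair: indices 4,5 = 5,8.
New length odd (11). New median = single middle element.
x = 34: 10 elements are < x, 0 elements are > x.
New sorted list: [-15, -9, -4, 3, 5, 8, 9, 10, 15, 20, 34]
New median = 8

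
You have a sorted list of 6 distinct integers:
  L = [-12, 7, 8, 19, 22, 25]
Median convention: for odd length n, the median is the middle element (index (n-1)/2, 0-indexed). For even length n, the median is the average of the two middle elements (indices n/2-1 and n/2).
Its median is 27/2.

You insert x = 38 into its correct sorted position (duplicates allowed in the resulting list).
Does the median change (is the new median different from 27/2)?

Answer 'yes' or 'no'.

Answer: yes

Derivation:
Old median = 27/2
Insert x = 38
New median = 19
Changed? yes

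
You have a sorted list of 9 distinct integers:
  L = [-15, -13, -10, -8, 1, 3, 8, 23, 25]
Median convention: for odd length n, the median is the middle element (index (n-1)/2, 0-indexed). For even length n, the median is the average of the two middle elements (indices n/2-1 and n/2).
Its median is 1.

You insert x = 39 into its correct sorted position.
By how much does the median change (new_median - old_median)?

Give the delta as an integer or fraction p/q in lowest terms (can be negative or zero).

Answer: 1

Derivation:
Old median = 1
After inserting x = 39: new sorted = [-15, -13, -10, -8, 1, 3, 8, 23, 25, 39]
New median = 2
Delta = 2 - 1 = 1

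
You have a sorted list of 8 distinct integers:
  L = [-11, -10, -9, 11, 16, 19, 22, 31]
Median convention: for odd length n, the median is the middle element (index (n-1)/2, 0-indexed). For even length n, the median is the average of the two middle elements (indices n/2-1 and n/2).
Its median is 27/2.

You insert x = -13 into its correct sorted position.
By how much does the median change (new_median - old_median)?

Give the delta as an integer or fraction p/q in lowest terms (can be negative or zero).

Old median = 27/2
After inserting x = -13: new sorted = [-13, -11, -10, -9, 11, 16, 19, 22, 31]
New median = 11
Delta = 11 - 27/2 = -5/2

Answer: -5/2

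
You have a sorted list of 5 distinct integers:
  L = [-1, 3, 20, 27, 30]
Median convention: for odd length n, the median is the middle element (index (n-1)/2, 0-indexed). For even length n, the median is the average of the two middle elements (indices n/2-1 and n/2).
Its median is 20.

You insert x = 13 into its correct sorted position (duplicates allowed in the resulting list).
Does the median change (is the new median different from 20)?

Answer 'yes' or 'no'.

Old median = 20
Insert x = 13
New median = 33/2
Changed? yes

Answer: yes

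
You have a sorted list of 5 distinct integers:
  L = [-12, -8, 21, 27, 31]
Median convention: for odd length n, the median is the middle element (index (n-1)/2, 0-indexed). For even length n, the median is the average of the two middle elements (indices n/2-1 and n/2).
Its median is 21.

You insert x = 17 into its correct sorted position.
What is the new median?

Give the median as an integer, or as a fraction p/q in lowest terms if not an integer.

Answer: 19

Derivation:
Old list (sorted, length 5): [-12, -8, 21, 27, 31]
Old median = 21
Insert x = 17
Old length odd (5). Middle was index 2 = 21.
New length even (6). New median = avg of two middle elements.
x = 17: 2 elements are < x, 3 elements are > x.
New sorted list: [-12, -8, 17, 21, 27, 31]
New median = 19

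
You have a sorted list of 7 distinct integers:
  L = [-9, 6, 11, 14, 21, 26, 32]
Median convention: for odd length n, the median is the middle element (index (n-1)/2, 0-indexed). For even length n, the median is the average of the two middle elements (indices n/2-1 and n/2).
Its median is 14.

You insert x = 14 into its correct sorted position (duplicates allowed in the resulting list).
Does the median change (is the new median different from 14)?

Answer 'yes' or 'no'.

Old median = 14
Insert x = 14
New median = 14
Changed? no

Answer: no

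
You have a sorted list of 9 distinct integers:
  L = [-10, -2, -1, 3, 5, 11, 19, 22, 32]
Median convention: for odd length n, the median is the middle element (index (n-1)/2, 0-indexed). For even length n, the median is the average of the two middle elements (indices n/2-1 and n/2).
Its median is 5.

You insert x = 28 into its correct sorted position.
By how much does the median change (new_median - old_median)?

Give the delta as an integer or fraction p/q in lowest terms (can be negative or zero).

Old median = 5
After inserting x = 28: new sorted = [-10, -2, -1, 3, 5, 11, 19, 22, 28, 32]
New median = 8
Delta = 8 - 5 = 3

Answer: 3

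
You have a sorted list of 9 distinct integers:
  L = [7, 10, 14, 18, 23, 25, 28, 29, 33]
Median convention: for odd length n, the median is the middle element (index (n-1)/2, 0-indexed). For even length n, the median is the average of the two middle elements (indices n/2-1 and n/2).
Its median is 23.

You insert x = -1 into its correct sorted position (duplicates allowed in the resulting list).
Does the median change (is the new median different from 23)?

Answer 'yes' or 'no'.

Answer: yes

Derivation:
Old median = 23
Insert x = -1
New median = 41/2
Changed? yes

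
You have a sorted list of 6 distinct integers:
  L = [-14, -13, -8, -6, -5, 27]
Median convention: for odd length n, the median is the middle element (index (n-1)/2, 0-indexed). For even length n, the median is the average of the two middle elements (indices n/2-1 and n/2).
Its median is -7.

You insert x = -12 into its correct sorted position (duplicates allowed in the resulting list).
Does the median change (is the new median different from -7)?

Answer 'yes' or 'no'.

Old median = -7
Insert x = -12
New median = -8
Changed? yes

Answer: yes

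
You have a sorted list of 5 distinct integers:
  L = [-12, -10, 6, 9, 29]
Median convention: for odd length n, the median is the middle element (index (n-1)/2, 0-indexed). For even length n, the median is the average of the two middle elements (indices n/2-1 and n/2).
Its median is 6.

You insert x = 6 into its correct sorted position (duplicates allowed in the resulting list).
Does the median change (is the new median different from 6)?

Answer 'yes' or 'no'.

Old median = 6
Insert x = 6
New median = 6
Changed? no

Answer: no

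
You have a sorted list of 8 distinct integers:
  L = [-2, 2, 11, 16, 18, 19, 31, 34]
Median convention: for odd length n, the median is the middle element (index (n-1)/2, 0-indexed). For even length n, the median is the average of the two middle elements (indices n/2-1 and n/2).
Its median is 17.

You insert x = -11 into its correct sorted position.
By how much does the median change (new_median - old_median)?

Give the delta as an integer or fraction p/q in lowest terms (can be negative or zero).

Old median = 17
After inserting x = -11: new sorted = [-11, -2, 2, 11, 16, 18, 19, 31, 34]
New median = 16
Delta = 16 - 17 = -1

Answer: -1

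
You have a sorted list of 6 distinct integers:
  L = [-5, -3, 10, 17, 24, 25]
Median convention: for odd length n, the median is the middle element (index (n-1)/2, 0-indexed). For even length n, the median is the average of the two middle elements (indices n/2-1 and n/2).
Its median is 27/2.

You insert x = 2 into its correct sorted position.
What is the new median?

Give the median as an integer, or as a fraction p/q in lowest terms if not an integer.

Answer: 10

Derivation:
Old list (sorted, length 6): [-5, -3, 10, 17, 24, 25]
Old median = 27/2
Insert x = 2
Old length even (6). Middle pair: indices 2,3 = 10,17.
New length odd (7). New median = single middle element.
x = 2: 2 elements are < x, 4 elements are > x.
New sorted list: [-5, -3, 2, 10, 17, 24, 25]
New median = 10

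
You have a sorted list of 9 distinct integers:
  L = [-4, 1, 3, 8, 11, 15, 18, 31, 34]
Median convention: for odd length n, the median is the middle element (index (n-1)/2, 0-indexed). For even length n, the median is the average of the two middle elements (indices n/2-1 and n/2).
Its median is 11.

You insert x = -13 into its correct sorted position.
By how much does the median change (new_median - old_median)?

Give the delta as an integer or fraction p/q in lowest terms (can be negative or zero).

Old median = 11
After inserting x = -13: new sorted = [-13, -4, 1, 3, 8, 11, 15, 18, 31, 34]
New median = 19/2
Delta = 19/2 - 11 = -3/2

Answer: -3/2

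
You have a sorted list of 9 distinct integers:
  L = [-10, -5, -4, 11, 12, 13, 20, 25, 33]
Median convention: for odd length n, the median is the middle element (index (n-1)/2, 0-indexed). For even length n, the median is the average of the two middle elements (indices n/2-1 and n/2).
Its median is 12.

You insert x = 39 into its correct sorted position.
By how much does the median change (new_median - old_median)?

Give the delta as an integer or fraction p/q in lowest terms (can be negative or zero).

Answer: 1/2

Derivation:
Old median = 12
After inserting x = 39: new sorted = [-10, -5, -4, 11, 12, 13, 20, 25, 33, 39]
New median = 25/2
Delta = 25/2 - 12 = 1/2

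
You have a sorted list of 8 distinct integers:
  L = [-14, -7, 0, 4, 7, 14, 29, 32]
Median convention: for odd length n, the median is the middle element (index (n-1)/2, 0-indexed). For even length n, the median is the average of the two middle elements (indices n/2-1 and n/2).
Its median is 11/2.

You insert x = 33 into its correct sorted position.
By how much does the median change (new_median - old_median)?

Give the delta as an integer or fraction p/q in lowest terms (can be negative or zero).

Old median = 11/2
After inserting x = 33: new sorted = [-14, -7, 0, 4, 7, 14, 29, 32, 33]
New median = 7
Delta = 7 - 11/2 = 3/2

Answer: 3/2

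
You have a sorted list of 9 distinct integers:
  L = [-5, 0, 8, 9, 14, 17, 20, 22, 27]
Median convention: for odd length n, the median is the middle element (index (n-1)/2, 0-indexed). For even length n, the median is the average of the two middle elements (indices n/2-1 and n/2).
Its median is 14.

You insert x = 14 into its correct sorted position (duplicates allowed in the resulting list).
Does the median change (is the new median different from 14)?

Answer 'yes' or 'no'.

Answer: no

Derivation:
Old median = 14
Insert x = 14
New median = 14
Changed? no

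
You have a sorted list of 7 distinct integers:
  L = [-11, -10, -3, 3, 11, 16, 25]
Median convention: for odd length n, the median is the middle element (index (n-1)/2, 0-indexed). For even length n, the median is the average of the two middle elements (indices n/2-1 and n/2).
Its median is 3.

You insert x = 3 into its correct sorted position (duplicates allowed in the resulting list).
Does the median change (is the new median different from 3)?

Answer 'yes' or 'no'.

Old median = 3
Insert x = 3
New median = 3
Changed? no

Answer: no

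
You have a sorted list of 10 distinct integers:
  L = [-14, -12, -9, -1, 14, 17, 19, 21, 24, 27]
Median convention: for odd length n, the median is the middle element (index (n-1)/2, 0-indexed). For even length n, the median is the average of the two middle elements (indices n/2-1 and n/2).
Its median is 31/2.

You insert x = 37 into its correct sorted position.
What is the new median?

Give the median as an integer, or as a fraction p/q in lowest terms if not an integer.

Old list (sorted, length 10): [-14, -12, -9, -1, 14, 17, 19, 21, 24, 27]
Old median = 31/2
Insert x = 37
Old length even (10). Middle pair: indices 4,5 = 14,17.
New length odd (11). New median = single middle element.
x = 37: 10 elements are < x, 0 elements are > x.
New sorted list: [-14, -12, -9, -1, 14, 17, 19, 21, 24, 27, 37]
New median = 17

Answer: 17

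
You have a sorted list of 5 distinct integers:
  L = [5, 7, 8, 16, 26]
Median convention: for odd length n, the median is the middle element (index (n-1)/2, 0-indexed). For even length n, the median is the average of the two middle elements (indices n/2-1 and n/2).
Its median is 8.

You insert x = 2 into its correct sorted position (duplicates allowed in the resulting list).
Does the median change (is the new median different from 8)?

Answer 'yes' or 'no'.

Old median = 8
Insert x = 2
New median = 15/2
Changed? yes

Answer: yes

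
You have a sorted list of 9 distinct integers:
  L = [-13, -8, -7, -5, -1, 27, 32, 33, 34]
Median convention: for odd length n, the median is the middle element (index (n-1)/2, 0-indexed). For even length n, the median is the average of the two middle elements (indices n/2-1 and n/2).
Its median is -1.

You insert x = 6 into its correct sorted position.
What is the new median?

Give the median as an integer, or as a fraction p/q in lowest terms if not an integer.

Answer: 5/2

Derivation:
Old list (sorted, length 9): [-13, -8, -7, -5, -1, 27, 32, 33, 34]
Old median = -1
Insert x = 6
Old length odd (9). Middle was index 4 = -1.
New length even (10). New median = avg of two middle elements.
x = 6: 5 elements are < x, 4 elements are > x.
New sorted list: [-13, -8, -7, -5, -1, 6, 27, 32, 33, 34]
New median = 5/2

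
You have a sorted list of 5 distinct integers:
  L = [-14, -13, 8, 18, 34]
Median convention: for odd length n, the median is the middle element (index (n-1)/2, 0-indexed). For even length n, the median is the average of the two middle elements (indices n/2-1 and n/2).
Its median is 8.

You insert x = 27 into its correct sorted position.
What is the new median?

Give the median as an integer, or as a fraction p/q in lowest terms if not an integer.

Old list (sorted, length 5): [-14, -13, 8, 18, 34]
Old median = 8
Insert x = 27
Old length odd (5). Middle was index 2 = 8.
New length even (6). New median = avg of two middle elements.
x = 27: 4 elements are < x, 1 elements are > x.
New sorted list: [-14, -13, 8, 18, 27, 34]
New median = 13

Answer: 13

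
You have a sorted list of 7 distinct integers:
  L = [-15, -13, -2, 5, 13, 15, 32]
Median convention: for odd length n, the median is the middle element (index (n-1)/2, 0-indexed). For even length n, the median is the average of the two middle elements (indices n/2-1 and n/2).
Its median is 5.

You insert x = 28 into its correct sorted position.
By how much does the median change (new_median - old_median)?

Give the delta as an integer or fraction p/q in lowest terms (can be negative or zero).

Old median = 5
After inserting x = 28: new sorted = [-15, -13, -2, 5, 13, 15, 28, 32]
New median = 9
Delta = 9 - 5 = 4

Answer: 4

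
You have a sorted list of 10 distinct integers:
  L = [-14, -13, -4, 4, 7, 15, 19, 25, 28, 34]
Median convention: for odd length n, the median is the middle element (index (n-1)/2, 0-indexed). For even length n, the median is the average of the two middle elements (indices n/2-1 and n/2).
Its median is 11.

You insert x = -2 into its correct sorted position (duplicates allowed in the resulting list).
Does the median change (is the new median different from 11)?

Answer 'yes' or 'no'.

Old median = 11
Insert x = -2
New median = 7
Changed? yes

Answer: yes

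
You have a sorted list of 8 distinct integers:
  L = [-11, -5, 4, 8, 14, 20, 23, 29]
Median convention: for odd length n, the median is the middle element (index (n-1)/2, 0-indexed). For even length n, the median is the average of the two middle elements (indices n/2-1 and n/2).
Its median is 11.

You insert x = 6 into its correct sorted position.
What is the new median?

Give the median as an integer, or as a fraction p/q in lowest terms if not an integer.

Answer: 8

Derivation:
Old list (sorted, length 8): [-11, -5, 4, 8, 14, 20, 23, 29]
Old median = 11
Insert x = 6
Old length even (8). Middle pair: indices 3,4 = 8,14.
New length odd (9). New median = single middle element.
x = 6: 3 elements are < x, 5 elements are > x.
New sorted list: [-11, -5, 4, 6, 8, 14, 20, 23, 29]
New median = 8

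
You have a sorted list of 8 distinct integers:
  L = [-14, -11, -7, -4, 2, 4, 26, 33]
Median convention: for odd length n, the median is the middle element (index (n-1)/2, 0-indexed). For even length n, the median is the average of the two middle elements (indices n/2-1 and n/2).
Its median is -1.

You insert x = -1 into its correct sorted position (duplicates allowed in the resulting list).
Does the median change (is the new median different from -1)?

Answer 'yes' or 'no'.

Old median = -1
Insert x = -1
New median = -1
Changed? no

Answer: no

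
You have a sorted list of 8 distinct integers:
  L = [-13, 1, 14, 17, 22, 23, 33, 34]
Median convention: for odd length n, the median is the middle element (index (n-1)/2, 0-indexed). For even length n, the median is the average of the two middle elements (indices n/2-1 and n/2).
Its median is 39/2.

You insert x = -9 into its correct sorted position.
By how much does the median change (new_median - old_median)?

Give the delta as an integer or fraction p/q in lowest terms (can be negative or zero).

Old median = 39/2
After inserting x = -9: new sorted = [-13, -9, 1, 14, 17, 22, 23, 33, 34]
New median = 17
Delta = 17 - 39/2 = -5/2

Answer: -5/2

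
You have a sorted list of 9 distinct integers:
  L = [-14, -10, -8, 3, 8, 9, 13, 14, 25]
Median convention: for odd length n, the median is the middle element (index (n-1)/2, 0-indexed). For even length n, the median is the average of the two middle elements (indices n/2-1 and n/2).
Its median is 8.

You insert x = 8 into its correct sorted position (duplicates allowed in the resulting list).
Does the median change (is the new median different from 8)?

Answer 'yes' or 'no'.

Answer: no

Derivation:
Old median = 8
Insert x = 8
New median = 8
Changed? no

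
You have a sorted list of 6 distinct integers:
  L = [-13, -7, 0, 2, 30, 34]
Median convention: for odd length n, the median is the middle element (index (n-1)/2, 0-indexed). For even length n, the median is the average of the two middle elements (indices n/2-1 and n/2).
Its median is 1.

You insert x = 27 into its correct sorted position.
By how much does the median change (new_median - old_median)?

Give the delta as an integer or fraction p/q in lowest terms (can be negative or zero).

Answer: 1

Derivation:
Old median = 1
After inserting x = 27: new sorted = [-13, -7, 0, 2, 27, 30, 34]
New median = 2
Delta = 2 - 1 = 1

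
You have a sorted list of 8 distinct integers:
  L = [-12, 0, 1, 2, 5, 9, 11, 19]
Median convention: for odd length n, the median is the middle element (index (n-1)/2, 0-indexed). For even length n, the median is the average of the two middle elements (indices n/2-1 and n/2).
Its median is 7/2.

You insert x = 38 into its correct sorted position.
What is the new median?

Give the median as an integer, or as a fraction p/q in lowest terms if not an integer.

Old list (sorted, length 8): [-12, 0, 1, 2, 5, 9, 11, 19]
Old median = 7/2
Insert x = 38
Old length even (8). Middle pair: indices 3,4 = 2,5.
New length odd (9). New median = single middle element.
x = 38: 8 elements are < x, 0 elements are > x.
New sorted list: [-12, 0, 1, 2, 5, 9, 11, 19, 38]
New median = 5

Answer: 5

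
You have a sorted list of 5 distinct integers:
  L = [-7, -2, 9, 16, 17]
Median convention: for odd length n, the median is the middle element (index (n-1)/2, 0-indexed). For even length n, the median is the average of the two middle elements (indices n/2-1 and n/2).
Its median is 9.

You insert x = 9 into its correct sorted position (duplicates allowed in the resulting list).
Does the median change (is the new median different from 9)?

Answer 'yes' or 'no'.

Old median = 9
Insert x = 9
New median = 9
Changed? no

Answer: no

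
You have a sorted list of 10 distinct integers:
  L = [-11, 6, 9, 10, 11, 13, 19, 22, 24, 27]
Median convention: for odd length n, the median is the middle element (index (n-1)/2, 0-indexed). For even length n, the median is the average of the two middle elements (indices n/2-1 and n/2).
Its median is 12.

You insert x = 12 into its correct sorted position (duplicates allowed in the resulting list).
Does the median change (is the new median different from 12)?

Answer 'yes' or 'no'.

Answer: no

Derivation:
Old median = 12
Insert x = 12
New median = 12
Changed? no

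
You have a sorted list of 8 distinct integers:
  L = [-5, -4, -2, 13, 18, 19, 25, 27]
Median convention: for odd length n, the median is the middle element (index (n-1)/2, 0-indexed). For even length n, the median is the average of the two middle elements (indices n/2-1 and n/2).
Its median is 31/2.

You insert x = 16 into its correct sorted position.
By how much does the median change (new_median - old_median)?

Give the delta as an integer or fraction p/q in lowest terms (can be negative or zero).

Old median = 31/2
After inserting x = 16: new sorted = [-5, -4, -2, 13, 16, 18, 19, 25, 27]
New median = 16
Delta = 16 - 31/2 = 1/2

Answer: 1/2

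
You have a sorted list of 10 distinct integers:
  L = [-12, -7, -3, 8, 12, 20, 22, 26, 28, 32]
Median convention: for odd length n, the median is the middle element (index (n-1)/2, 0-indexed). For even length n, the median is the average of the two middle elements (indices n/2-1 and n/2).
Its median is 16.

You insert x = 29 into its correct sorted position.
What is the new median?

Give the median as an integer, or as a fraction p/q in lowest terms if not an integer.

Answer: 20

Derivation:
Old list (sorted, length 10): [-12, -7, -3, 8, 12, 20, 22, 26, 28, 32]
Old median = 16
Insert x = 29
Old length even (10). Middle pair: indices 4,5 = 12,20.
New length odd (11). New median = single middle element.
x = 29: 9 elements are < x, 1 elements are > x.
New sorted list: [-12, -7, -3, 8, 12, 20, 22, 26, 28, 29, 32]
New median = 20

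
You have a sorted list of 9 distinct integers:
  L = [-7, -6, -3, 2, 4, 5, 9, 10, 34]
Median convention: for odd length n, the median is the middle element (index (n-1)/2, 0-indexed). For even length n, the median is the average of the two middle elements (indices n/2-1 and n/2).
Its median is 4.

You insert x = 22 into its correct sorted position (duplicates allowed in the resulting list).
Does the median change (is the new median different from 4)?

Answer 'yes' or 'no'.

Answer: yes

Derivation:
Old median = 4
Insert x = 22
New median = 9/2
Changed? yes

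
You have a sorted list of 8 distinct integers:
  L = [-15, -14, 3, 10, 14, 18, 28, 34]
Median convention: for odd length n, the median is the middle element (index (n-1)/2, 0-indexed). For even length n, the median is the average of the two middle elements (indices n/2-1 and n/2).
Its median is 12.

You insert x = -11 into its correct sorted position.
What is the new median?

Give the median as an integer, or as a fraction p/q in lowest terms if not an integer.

Answer: 10

Derivation:
Old list (sorted, length 8): [-15, -14, 3, 10, 14, 18, 28, 34]
Old median = 12
Insert x = -11
Old length even (8). Middle pair: indices 3,4 = 10,14.
New length odd (9). New median = single middle element.
x = -11: 2 elements are < x, 6 elements are > x.
New sorted list: [-15, -14, -11, 3, 10, 14, 18, 28, 34]
New median = 10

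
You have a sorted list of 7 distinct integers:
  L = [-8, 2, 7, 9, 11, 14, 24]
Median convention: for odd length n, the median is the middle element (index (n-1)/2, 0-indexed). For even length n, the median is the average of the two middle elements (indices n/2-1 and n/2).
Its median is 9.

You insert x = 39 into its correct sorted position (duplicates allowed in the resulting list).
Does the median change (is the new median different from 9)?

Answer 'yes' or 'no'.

Old median = 9
Insert x = 39
New median = 10
Changed? yes

Answer: yes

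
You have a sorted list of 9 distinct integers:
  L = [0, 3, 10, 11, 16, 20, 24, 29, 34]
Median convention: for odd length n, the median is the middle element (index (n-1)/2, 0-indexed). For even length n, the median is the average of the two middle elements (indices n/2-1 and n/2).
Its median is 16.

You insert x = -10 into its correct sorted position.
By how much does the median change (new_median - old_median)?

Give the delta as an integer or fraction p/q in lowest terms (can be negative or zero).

Answer: -5/2

Derivation:
Old median = 16
After inserting x = -10: new sorted = [-10, 0, 3, 10, 11, 16, 20, 24, 29, 34]
New median = 27/2
Delta = 27/2 - 16 = -5/2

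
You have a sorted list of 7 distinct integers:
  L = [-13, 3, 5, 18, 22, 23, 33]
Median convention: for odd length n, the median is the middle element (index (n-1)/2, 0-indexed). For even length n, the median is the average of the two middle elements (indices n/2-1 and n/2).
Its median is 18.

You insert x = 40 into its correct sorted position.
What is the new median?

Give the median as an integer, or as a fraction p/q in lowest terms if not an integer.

Answer: 20

Derivation:
Old list (sorted, length 7): [-13, 3, 5, 18, 22, 23, 33]
Old median = 18
Insert x = 40
Old length odd (7). Middle was index 3 = 18.
New length even (8). New median = avg of two middle elements.
x = 40: 7 elements are < x, 0 elements are > x.
New sorted list: [-13, 3, 5, 18, 22, 23, 33, 40]
New median = 20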